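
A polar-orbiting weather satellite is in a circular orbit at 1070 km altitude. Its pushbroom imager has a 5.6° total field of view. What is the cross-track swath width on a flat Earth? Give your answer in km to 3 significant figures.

105 km

Half-angle = 5.6°/2 = 2.8°.
Swath width ≈ 2h·tan(θ/2) = 2 × 1070 × tan(2.8°) = 104.7 km.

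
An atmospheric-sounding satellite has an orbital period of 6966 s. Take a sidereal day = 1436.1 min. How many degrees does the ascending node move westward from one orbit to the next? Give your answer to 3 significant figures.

During one orbit Earth rotates (6966.0 / 86166) × 360° = 29.10°.

29.1°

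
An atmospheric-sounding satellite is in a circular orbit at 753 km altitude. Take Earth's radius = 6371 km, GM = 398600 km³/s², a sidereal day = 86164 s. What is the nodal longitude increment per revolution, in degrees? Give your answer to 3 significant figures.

Semi-major axis a = 6371 + 753 = 7124 km. Period T = 2π√(a³/μ) = 2π√(7124³/398600) = 5984.1 s = 99.73 min.
During one orbit Earth rotates (5984.1 / 86164) × 360° = 25.00°.

25.0°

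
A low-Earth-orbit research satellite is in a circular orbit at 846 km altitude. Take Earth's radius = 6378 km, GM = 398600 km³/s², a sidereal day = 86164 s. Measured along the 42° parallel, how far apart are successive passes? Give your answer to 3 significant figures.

2110 km

Semi-major axis a = 6378 + 846 = 7224 km. Period T = 2π√(a³/μ) = 2π√(7224³/398600) = 6110.5 s = 101.84 min.
Node shift per orbit = (6110.5/86164) × 360° = 25.53°.
Equatorial spacing = 25.53 × 111.3 km/° = 2842 km.
At 42° latitude, spacing = 2842 × cos(42°) = 2112 km.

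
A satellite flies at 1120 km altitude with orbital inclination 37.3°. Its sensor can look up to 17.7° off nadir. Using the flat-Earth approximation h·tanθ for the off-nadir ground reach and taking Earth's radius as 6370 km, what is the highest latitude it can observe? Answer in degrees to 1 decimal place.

40.5°

For a prograde orbit the ground track reaches latitude ±i = ±37.3°.
Sensor half-swath on the ground ≈ 1120·tan(17.7°) = 357 km = 3.22° of latitude.
Maximum observable latitude ≈ 37.3 + 3.22 = 40.5°.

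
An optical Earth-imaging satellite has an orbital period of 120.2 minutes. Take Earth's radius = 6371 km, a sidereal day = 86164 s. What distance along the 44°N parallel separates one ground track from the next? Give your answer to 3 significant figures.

2410 km

T = 120.2 min = 7212.0 s.
Node shift per orbit = (7212.0/86164) × 360° = 30.13°.
Equatorial spacing = 30.13 × 111.2 km/° = 3351 km.
At 44° latitude, spacing = 3351 × cos(44°) = 2410 km.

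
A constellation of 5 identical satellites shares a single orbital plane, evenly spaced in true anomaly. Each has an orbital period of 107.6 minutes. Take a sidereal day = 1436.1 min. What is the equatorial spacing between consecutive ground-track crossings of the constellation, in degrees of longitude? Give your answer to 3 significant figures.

5.39°

T = 107.6 min = 6456.0 s.
Single-satellite node shift = (6456.0/86166) × 360° = 26.97°.
With 5 satellites evenly phased, successive equator crossings are 26.97/5 = 5.395° apart.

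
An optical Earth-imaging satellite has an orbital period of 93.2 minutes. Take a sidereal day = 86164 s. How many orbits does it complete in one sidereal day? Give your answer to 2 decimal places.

T = 93.2 min = 5592.0 s.
Orbits per sidereal day = 86164 / 5592.0 = 15.408.

15.41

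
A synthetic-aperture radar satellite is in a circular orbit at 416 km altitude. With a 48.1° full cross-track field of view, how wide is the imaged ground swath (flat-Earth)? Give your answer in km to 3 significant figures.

371 km

Half-angle = 48.1°/2 = 24.05°.
Swath width ≈ 2h·tan(θ/2) = 2 × 416 × tan(24.05°) = 371.3 km.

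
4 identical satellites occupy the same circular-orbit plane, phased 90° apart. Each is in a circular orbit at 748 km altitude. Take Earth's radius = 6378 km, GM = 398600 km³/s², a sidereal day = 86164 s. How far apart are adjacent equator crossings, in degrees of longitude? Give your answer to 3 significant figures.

Semi-major axis a = 6378 + 748 = 7126 km. Period T = 2π√(a³/μ) = 2π√(7126³/398600) = 5986.6 s = 99.78 min.
Single-satellite node shift = (5986.6/86164) × 360° = 25.01°.
With 4 satellites evenly phased, successive equator crossings are 25.01/4 = 6.253° apart.

6.25°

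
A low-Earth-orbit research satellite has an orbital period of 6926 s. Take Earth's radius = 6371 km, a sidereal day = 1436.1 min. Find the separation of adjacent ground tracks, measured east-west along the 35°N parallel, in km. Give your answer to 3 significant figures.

Node shift per orbit = (6926.0/86166) × 360° = 28.94°.
Equatorial spacing = 28.94 × 111.2 km/° = 3218 km.
At 35° latitude, spacing = 3218 × cos(35°) = 2636 km.

2640 km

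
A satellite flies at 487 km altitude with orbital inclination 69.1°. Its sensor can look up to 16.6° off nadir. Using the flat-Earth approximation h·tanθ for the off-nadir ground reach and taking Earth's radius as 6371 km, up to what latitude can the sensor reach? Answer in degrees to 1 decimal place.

For a prograde orbit the ground track reaches latitude ±i = ±69.1°.
Sensor half-swath on the ground ≈ 487·tan(16.6°) = 145 km = 1.31° of latitude.
Maximum observable latitude ≈ 69.1 + 1.31 = 70.4°.

70.4°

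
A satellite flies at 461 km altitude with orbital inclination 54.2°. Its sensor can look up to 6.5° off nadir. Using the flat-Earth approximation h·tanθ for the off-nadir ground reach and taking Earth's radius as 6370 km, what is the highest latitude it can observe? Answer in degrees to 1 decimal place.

For a prograde orbit the ground track reaches latitude ±i = ±54.2°.
Sensor half-swath on the ground ≈ 461·tan(6.5°) = 53 km = 0.47° of latitude.
Maximum observable latitude ≈ 54.2 + 0.47 = 54.7°.

54.7°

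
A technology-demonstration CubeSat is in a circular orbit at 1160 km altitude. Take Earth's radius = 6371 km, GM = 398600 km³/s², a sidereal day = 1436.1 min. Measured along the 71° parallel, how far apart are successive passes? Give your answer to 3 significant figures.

984 km

Semi-major axis a = 6371 + 1160 = 7531 km. Period T = 2π√(a³/μ) = 2π√(7531³/398600) = 6504.1 s = 108.40 min.
Node shift per orbit = (6504.1/86166) × 360° = 27.17°.
Equatorial spacing = 27.17 × 111.2 km/° = 3022 km.
At 71° latitude, spacing = 3022 × cos(71°) = 984 km.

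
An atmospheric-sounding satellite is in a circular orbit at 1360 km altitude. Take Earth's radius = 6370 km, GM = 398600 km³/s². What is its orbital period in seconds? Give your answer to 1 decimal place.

Semi-major axis a = 6370 + 1360 = 7730 km. Period T = 2π√(a³/μ) = 2π√(7730³/398600) = 6763.6 s = 112.73 min.

6763.6 seconds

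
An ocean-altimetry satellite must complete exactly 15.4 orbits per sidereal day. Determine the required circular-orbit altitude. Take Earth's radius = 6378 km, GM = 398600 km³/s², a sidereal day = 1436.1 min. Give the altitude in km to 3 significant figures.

434 km

Required period T = 86166 / 15.4 = 5595.2 s.
From T = 2π√(a³/μ): a = (μ T²/4π²)^(1/3) = (398600 × 5595.2² / 4π²)^(1/3) = 6812 km.
Altitude h = a − R = 6812 − 6378 = 434 km.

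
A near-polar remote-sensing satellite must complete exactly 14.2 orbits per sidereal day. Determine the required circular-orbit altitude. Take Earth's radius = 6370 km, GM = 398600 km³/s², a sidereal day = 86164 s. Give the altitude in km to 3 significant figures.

820 km

Required period T = 86164 / 14.2 = 6067.9 s.
From T = 2π√(a³/μ): a = (μ T²/4π²)^(1/3) = (398600 × 6067.9² / 4π²)^(1/3) = 7190 km.
Altitude h = a − R = 7190 − 6370 = 820 km.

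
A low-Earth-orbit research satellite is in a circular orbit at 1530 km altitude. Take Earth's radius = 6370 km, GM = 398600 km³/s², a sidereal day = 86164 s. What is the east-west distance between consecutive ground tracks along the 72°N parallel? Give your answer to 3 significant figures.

Semi-major axis a = 6370 + 1530 = 7900 km. Period T = 2π√(a³/μ) = 2π√(7900³/398600) = 6988.0 s = 116.47 min.
Node shift per orbit = (6988.0/86164) × 360° = 29.20°.
Equatorial spacing = 29.20 × 111.2 km/° = 3246 km.
At 72° latitude, spacing = 3246 × cos(72°) = 1003 km.

1000 km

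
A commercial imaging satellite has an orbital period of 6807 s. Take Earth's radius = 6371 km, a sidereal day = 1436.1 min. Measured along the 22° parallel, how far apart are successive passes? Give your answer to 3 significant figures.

Node shift per orbit = (6807.0/86166) × 360° = 28.44°.
Equatorial spacing = 28.44 × 111.2 km/° = 3162 km.
At 22° latitude, spacing = 3162 × cos(22°) = 2932 km.

2930 km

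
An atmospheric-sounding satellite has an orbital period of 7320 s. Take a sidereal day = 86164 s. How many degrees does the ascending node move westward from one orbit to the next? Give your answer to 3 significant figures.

During one orbit Earth rotates (7320.0 / 86164) × 360° = 30.58°.

30.6°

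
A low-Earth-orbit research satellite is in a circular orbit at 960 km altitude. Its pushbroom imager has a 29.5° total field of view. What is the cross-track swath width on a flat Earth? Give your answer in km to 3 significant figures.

Half-angle = 29.5°/2 = 14.75°.
Swath width ≈ 2h·tan(θ/2) = 2 × 960 × tan(14.75°) = 505.5 km.

505 km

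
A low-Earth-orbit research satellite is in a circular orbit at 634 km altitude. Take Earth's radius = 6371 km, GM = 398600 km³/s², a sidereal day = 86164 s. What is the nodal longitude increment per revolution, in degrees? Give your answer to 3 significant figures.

Semi-major axis a = 6371 + 634 = 7005 km. Period T = 2π√(a³/μ) = 2π√(7005³/398600) = 5834.8 s = 97.25 min.
During one orbit Earth rotates (5834.8 / 86164) × 360° = 24.38°.

24.4°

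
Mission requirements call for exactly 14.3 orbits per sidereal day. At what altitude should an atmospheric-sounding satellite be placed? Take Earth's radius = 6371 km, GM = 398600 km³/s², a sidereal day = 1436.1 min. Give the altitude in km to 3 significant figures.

Required period T = 86166 / 14.3 = 6025.6 s.
From T = 2π√(a³/μ): a = (μ T²/4π²)^(1/3) = (398600 × 6025.6² / 4π²)^(1/3) = 7157 km.
Altitude h = a − R = 7157 − 6371 = 786 km.

786 km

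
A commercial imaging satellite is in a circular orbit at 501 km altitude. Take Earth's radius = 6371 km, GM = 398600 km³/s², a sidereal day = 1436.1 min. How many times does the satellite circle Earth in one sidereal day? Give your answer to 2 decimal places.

Semi-major axis a = 6371 + 501 = 6872 km. Period T = 2π√(a³/μ) = 2π√(6872³/398600) = 5669.4 s = 94.49 min.
Orbits per sidereal day = 86166 / 5669.4 = 15.198.

15.20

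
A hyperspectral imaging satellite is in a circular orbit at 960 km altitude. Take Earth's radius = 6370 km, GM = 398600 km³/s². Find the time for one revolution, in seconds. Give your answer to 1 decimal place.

6245.5 seconds

Semi-major axis a = 6370 + 960 = 7330 km. Period T = 2π√(a³/μ) = 2π√(7330³/398600) = 6245.5 s = 104.09 min.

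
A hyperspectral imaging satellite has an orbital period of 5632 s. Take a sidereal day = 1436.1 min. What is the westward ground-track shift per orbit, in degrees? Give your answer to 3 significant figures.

During one orbit Earth rotates (5632.0 / 86166) × 360° = 23.53°.

23.5°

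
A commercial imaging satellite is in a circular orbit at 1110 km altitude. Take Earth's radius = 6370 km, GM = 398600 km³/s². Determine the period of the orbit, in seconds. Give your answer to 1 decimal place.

Semi-major axis a = 6370 + 1110 = 7480 km. Period T = 2π√(a³/μ) = 2π√(7480³/398600) = 6438.2 s = 107.30 min.

6438.2 seconds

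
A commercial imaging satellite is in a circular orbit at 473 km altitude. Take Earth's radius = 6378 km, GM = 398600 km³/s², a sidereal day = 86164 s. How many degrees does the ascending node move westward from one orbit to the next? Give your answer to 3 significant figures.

23.6°

Semi-major axis a = 6378 + 473 = 6851 km. Period T = 2π√(a³/μ) = 2π√(6851³/398600) = 5643.4 s = 94.06 min.
During one orbit Earth rotates (5643.4 / 86164) × 360° = 23.58°.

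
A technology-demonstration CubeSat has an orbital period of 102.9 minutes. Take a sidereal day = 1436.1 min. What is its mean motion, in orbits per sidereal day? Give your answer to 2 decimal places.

13.96

T = 102.9 min = 6174.0 s.
Orbits per sidereal day = 86166 / 6174.0 = 13.956.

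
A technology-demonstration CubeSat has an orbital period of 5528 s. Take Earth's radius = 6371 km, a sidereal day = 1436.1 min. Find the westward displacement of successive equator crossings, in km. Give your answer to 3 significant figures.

During one orbit Earth rotates (5528.0 / 86166) × 360° = 23.10°.
At the equator that is 23.10° × (2π·6371/360) km/° = 23.10 × 111.2 = 2568 km.

2570 km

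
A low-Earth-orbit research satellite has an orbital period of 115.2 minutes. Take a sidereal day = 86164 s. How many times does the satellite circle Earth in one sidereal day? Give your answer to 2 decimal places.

T = 115.2 min = 6912.0 s.
Orbits per sidereal day = 86164 / 6912.0 = 12.466.

12.47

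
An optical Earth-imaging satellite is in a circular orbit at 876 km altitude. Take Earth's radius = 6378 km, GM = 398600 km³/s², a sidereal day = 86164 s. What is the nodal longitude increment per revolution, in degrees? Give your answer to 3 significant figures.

25.7°

Semi-major axis a = 6378 + 876 = 7254 km. Period T = 2π√(a³/μ) = 2π√(7254³/398600) = 6148.6 s = 102.48 min.
During one orbit Earth rotates (6148.6 / 86164) × 360° = 25.69°.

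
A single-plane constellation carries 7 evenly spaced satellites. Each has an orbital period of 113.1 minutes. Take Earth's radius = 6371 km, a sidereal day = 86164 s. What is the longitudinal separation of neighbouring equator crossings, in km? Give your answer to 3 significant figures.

T = 113.1 min = 6786.0 s.
Single-satellite node shift = (6786.0/86164) × 360° = 28.35°.
With 7 satellites evenly phased, successive equator crossings are 28.35/7 = 4.050° apart.
That is 4.050 × 111.2 = 450 km at the equator.

450 km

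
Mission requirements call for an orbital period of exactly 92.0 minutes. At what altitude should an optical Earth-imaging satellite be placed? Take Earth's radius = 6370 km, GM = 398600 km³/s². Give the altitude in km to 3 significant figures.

381 km

T = 92.0 min = 5520.0 s.
From T = 2π√(a³/μ): a = (μ T²/4π²)^(1/3) = (398600 × 5520.0² / 4π²)^(1/3) = 6751 km.
Altitude h = a − R = 6751 − 6370 = 381 km.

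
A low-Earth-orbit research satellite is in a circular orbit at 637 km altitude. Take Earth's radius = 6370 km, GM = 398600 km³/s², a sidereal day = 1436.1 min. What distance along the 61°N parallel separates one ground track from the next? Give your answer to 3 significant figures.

1310 km

Semi-major axis a = 6370 + 637 = 7007 km. Period T = 2π√(a³/μ) = 2π√(7007³/398600) = 5837.3 s = 97.29 min.
Node shift per orbit = (5837.3/86166) × 360° = 24.39°.
Equatorial spacing = 24.39 × 111.2 km/° = 2711 km.
At 61° latitude, spacing = 2711 × cos(61°) = 1315 km.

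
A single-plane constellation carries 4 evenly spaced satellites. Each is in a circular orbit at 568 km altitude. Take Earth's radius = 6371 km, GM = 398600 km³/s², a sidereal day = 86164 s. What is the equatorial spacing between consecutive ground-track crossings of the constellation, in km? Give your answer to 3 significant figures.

668 km

Semi-major axis a = 6371 + 568 = 6939 km. Period T = 2π√(a³/μ) = 2π√(6939³/398600) = 5752.5 s = 95.87 min.
Single-satellite node shift = (5752.5/86164) × 360° = 24.03°.
With 4 satellites evenly phased, successive equator crossings are 24.03/4 = 6.009° apart.
That is 6.009 × 111.2 = 668 km at the equator.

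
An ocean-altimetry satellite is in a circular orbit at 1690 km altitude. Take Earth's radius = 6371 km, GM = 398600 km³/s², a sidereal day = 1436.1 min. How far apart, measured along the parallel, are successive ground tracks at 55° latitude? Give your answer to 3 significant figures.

Semi-major axis a = 6371 + 1690 = 8061 km. Period T = 2π√(a³/μ) = 2π√(8061³/398600) = 7202.7 s = 120.04 min.
Node shift per orbit = (7202.7/86166) × 360° = 30.09°.
Equatorial spacing = 30.09 × 111.2 km/° = 3346 km.
At 55° latitude, spacing = 3346 × cos(55°) = 1919 km.

1920 km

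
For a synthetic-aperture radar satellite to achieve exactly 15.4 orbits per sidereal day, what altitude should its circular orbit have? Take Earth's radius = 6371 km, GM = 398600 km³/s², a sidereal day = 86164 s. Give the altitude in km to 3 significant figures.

Required period T = 86164 / 15.4 = 5595.1 s.
From T = 2π√(a³/μ): a = (μ T²/4π²)^(1/3) = (398600 × 5595.1² / 4π²)^(1/3) = 6812 km.
Altitude h = a − R = 6812 − 6371 = 441 km.

441 km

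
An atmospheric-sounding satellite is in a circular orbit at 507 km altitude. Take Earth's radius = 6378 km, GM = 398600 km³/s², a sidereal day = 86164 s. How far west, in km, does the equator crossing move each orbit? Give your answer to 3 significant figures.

2640 km

Semi-major axis a = 6378 + 507 = 6885 km. Period T = 2π√(a³/μ) = 2π√(6885³/398600) = 5685.5 s = 94.76 min.
During one orbit Earth rotates (5685.5 / 86164) × 360° = 23.75°.
At the equator that is 23.75° × (2π·6378/360) km/° = 23.75 × 111.3 = 2644 km.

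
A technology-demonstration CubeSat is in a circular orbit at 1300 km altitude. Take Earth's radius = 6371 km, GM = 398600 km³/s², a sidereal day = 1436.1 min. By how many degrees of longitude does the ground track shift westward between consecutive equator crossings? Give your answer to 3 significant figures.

27.9°

Semi-major axis a = 6371 + 1300 = 7671 km. Period T = 2π√(a³/μ) = 2π√(7671³/398600) = 6686.4 s = 111.44 min.
During one orbit Earth rotates (6686.4 / 86166) × 360° = 27.94°.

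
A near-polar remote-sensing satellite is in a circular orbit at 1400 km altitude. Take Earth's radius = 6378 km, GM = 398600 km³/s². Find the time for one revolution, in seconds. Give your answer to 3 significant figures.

6830 seconds

Semi-major axis a = 6378 + 1400 = 7778 km. Period T = 2π√(a³/μ) = 2π√(7778³/398600) = 6826.7 s = 113.78 min.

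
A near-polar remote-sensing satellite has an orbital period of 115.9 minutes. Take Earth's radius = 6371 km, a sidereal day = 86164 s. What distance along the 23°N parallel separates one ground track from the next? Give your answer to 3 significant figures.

2970 km

T = 115.9 min = 6954.0 s.
Node shift per orbit = (6954.0/86164) × 360° = 29.05°.
Equatorial spacing = 29.05 × 111.2 km/° = 3231 km.
At 23° latitude, spacing = 3231 × cos(23°) = 2974 km.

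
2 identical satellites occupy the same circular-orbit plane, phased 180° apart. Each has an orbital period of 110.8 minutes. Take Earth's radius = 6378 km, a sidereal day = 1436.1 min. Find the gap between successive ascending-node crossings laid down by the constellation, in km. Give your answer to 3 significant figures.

T = 110.8 min = 6648.0 s.
Single-satellite node shift = (6648.0/86166) × 360° = 27.78°.
With 2 satellites evenly phased, successive equator crossings are 27.78/2 = 13.888° apart.
That is 13.888 × 111.3 = 1546 km at the equator.

1550 km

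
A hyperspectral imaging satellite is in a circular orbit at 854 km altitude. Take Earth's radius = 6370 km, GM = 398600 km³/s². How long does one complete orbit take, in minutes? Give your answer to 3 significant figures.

102 min

Semi-major axis a = 6370 + 854 = 7224 km. Period T = 2π√(a³/μ) = 2π√(7224³/398600) = 6110.5 s = 101.84 min.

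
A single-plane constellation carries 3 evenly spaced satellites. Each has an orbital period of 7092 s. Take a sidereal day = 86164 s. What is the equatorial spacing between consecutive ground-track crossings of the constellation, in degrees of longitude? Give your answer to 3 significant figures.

9.88°

Single-satellite node shift = (7092.0/86164) × 360° = 29.63°.
With 3 satellites evenly phased, successive equator crossings are 29.63/3 = 9.877° apart.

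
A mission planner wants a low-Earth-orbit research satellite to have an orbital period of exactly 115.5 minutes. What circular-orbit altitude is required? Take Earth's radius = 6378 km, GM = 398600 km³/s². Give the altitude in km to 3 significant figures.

T = 115.5 min = 6930.0 s.
From T = 2π√(a³/μ): a = (μ T²/4π²)^(1/3) = (398600 × 6930.0² / 4π²)^(1/3) = 7856 km.
Altitude h = a − R = 7856 − 6378 = 1478 km.

1480 km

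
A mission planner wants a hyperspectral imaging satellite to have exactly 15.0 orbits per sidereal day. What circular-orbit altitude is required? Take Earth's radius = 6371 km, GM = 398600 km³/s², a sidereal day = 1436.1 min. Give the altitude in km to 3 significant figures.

561 km

Required period T = 86166 / 15.0 = 5744.4 s.
From T = 2π√(a³/μ): a = (μ T²/4π²)^(1/3) = (398600 × 5744.4² / 4π²)^(1/3) = 6932 km.
Altitude h = a − R = 6932 − 6371 = 561 km.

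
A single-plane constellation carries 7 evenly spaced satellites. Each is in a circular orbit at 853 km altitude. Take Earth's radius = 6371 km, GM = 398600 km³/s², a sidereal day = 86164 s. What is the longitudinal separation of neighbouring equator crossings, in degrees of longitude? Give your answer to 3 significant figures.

3.65°

Semi-major axis a = 6371 + 853 = 7224 km. Period T = 2π√(a³/μ) = 2π√(7224³/398600) = 6110.5 s = 101.84 min.
Single-satellite node shift = (6110.5/86164) × 360° = 25.53°.
With 7 satellites evenly phased, successive equator crossings are 25.53/7 = 3.647° apart.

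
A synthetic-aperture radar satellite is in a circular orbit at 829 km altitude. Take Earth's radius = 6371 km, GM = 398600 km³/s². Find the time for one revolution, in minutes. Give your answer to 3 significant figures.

Semi-major axis a = 6371 + 829 = 7200 km. Period T = 2π√(a³/μ) = 2π√(7200³/398600) = 6080.1 s = 101.33 min.

101 min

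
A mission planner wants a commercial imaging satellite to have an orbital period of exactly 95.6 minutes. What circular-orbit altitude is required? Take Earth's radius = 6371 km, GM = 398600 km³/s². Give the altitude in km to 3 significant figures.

555 km

T = 95.6 min = 5736.0 s.
From T = 2π√(a³/μ): a = (μ T²/4π²)^(1/3) = (398600 × 5736.0² / 4π²)^(1/3) = 6926 km.
Altitude h = a − R = 6926 − 6371 = 555 km.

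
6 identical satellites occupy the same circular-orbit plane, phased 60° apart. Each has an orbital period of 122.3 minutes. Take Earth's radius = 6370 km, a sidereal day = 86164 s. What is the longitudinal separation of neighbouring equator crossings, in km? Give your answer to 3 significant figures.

T = 122.3 min = 7338.0 s.
Single-satellite node shift = (7338.0/86164) × 360° = 30.66°.
With 6 satellites evenly phased, successive equator crossings are 30.66/6 = 5.110° apart.
That is 5.110 × 111.2 = 568 km at the equator.

568 km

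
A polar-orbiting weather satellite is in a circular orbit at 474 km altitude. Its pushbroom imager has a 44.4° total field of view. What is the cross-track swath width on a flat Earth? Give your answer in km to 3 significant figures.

Half-angle = 44.4°/2 = 22.2°.
Swath width ≈ 2h·tan(θ/2) = 2 × 474 × tan(22.2°) = 386.9 km.

387 km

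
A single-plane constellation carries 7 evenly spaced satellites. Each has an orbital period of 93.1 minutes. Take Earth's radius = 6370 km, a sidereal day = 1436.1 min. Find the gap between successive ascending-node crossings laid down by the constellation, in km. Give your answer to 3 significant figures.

T = 93.1 min = 5586.0 s.
Single-satellite node shift = (5586.0/86166) × 360° = 23.34°.
With 7 satellites evenly phased, successive equator crossings are 23.34/7 = 3.334° apart.
That is 3.334 × 111.2 = 371 km at the equator.

371 km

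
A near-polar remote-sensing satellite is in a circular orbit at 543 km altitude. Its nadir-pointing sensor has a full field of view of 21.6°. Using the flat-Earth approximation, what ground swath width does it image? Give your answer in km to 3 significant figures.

207 km

Half-angle = 21.6°/2 = 10.8°.
Swath width ≈ 2h·tan(θ/2) = 2 × 543 × tan(10.8°) = 207.2 km.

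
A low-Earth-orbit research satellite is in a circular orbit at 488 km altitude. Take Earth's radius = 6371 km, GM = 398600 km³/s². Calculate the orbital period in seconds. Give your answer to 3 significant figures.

5650 seconds

Semi-major axis a = 6371 + 488 = 6859 km. Period T = 2π√(a³/μ) = 2π√(6859³/398600) = 5653.3 s = 94.22 min.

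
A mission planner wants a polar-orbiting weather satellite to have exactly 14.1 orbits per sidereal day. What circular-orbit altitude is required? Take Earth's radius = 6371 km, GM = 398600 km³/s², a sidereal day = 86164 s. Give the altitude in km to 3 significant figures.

Required period T = 86164 / 14.1 = 6110.9 s.
From T = 2π√(a³/μ): a = (μ T²/4π²)^(1/3) = (398600 × 6110.9² / 4π²)^(1/3) = 7224 km.
Altitude h = a − R = 7224 − 6371 = 853 km.

853 km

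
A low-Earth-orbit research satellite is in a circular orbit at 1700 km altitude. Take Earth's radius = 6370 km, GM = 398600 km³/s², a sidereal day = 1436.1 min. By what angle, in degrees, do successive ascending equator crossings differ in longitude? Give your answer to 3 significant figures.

Semi-major axis a = 6370 + 1700 = 8070 km. Period T = 2π√(a³/μ) = 2π√(8070³/398600) = 7214.8 s = 120.25 min.
During one orbit Earth rotates (7214.8 / 86166) × 360° = 30.14°.

30.1°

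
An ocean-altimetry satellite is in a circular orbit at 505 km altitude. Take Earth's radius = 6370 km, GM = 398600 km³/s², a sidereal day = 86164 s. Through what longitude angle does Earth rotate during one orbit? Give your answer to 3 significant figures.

23.7°

Semi-major axis a = 6370 + 505 = 6875 km. Period T = 2π√(a³/μ) = 2π√(6875³/398600) = 5673.1 s = 94.55 min.
During one orbit Earth rotates (5673.1 / 86164) × 360° = 23.70°.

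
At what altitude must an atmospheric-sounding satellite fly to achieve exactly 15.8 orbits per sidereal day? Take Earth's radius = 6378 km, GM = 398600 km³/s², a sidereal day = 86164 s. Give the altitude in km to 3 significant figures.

Required period T = 86164 / 15.8 = 5453.4 s.
From T = 2π√(a³/μ): a = (μ T²/4π²)^(1/3) = (398600 × 5453.4² / 4π²)^(1/3) = 6696 km.
Altitude h = a − R = 6696 − 6378 = 318 km.

318 km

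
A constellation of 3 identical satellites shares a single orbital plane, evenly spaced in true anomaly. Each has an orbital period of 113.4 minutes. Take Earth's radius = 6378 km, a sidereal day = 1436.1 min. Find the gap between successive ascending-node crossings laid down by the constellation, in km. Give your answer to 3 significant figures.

T = 113.4 min = 6804.0 s.
Single-satellite node shift = (6804.0/86166) × 360° = 28.43°.
With 3 satellites evenly phased, successive equator crossings are 28.43/3 = 9.476° apart.
That is 9.476 × 111.3 = 1055 km at the equator.

1050 km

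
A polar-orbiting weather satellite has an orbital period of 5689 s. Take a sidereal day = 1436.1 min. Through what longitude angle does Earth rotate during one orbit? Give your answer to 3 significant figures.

23.8°

During one orbit Earth rotates (5689.0 / 86166) × 360° = 23.77°.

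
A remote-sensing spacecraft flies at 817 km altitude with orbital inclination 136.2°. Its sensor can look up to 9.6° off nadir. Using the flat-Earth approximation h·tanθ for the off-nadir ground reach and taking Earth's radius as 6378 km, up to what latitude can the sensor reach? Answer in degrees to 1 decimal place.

45.0°

Retrograde orbit: the ground track reaches ±(180° − i) = ±(180 − 136.2) = ±43.8°.
Sensor half-swath on the ground ≈ 817·tan(9.6°) = 138 km = 1.24° of latitude.
Maximum observable latitude ≈ 43.8 + 1.24 = 45.0°.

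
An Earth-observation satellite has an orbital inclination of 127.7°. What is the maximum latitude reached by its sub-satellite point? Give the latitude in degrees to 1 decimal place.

52.3°

Retrograde orbit: the ground track reaches ±(180° − i) = ±(180 − 127.7) = ±52.3°.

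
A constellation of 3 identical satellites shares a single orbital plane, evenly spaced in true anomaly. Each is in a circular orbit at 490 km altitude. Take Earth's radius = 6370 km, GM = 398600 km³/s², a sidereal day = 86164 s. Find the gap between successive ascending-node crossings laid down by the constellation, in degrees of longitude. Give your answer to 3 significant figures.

Semi-major axis a = 6370 + 490 = 6860 km. Period T = 2π√(a³/μ) = 2π√(6860³/398600) = 5654.5 s = 94.24 min.
Single-satellite node shift = (5654.5/86164) × 360° = 23.63°.
With 3 satellites evenly phased, successive equator crossings are 23.63/3 = 7.875° apart.

7.88°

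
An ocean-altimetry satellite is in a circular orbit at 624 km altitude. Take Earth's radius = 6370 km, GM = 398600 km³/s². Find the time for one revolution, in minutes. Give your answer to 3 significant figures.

Semi-major axis a = 6370 + 624 = 6994 km. Period T = 2π√(a³/μ) = 2π√(6994³/398600) = 5821.0 s = 97.02 min.

97.0 min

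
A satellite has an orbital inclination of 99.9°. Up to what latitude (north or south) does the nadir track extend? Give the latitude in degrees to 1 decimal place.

Retrograde orbit: the ground track reaches ±(180° − i) = ±(180 − 99.9) = ±80.1°.

80.1°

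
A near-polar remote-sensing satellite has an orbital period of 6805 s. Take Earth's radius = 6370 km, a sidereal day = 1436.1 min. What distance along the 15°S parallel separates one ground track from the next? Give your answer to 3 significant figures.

Node shift per orbit = (6805.0/86166) × 360° = 28.43°.
Equatorial spacing = 28.43 × 111.2 km/° = 3161 km.
At 15° latitude, spacing = 3161 × cos(15°) = 3053 km.

3050 km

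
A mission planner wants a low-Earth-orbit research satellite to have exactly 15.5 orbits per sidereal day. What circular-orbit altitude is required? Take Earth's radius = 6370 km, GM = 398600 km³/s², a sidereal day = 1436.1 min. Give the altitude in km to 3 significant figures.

413 km

Required period T = 86166 / 15.5 = 5559.1 s.
From T = 2π√(a³/μ): a = (μ T²/4π²)^(1/3) = (398600 × 5559.1² / 4π²)^(1/3) = 6783 km.
Altitude h = a − R = 6783 − 6370 = 413 km.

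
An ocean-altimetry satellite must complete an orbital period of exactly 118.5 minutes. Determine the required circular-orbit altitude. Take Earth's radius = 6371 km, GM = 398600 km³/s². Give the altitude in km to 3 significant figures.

T = 118.5 min = 7110.0 s.
From T = 2π√(a³/μ): a = (μ T²/4π²)^(1/3) = (398600 × 7110.0² / 4π²)^(1/3) = 7992 km.
Altitude h = a − R = 7992 − 6371 = 1621 km.

1620 km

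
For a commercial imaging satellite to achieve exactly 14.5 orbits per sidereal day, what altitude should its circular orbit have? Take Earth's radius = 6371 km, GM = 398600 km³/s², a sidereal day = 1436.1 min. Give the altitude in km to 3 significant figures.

720 km

Required period T = 86166 / 14.5 = 5942.5 s.
From T = 2π√(a³/μ): a = (μ T²/4π²)^(1/3) = (398600 × 5942.5² / 4π²)^(1/3) = 7091 km.
Altitude h = a − R = 7091 − 6371 = 720 km.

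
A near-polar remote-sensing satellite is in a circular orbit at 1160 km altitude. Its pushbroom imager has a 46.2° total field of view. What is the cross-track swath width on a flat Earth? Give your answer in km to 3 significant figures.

Half-angle = 46.2°/2 = 23.1°.
Swath width ≈ 2h·tan(θ/2) = 2 × 1160 × tan(23.1°) = 989.6 km.

990 km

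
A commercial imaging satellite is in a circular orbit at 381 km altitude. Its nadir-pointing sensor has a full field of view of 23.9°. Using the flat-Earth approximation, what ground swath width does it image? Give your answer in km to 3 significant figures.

Half-angle = 23.9°/2 = 11.95°.
Swath width ≈ 2h·tan(θ/2) = 2 × 381 × tan(11.95°) = 161.3 km.

161 km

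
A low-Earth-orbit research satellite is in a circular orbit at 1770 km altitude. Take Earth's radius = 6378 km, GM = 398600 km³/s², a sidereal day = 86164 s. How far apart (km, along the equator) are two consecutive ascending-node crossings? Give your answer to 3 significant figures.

Semi-major axis a = 6378 + 1770 = 8148 km. Period T = 2π√(a³/μ) = 2π√(8148³/398600) = 7319.6 s = 121.99 min.
During one orbit Earth rotates (7319.6 / 86164) × 360° = 30.58°.
At the equator that is 30.58° × (2π·6378/360) km/° = 30.58 × 111.3 = 3404 km.

3400 km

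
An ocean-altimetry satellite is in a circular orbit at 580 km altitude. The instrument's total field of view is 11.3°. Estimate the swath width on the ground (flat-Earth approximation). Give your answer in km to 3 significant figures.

Half-angle = 11.3°/2 = 5.65°.
Swath width ≈ 2h·tan(θ/2) = 2 × 580 × tan(5.65°) = 114.8 km.

115 km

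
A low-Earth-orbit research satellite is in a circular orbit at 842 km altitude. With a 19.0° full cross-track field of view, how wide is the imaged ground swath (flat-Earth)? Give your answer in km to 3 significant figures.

Half-angle = 19.0°/2 = 9.5°.
Swath width ≈ 2h·tan(θ/2) = 2 × 842 × tan(9.5°) = 281.8 km.

282 km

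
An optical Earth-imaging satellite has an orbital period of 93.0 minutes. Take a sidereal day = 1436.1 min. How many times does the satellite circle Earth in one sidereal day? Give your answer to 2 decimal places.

15.44

T = 93.0 min = 5580.0 s.
Orbits per sidereal day = 86166 / 5580.0 = 15.442.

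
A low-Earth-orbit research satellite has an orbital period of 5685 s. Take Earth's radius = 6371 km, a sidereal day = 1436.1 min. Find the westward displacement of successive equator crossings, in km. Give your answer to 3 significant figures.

2640 km

During one orbit Earth rotates (5685.0 / 86166) × 360° = 23.75°.
At the equator that is 23.75° × (2π·6371/360) km/° = 23.75 × 111.2 = 2641 km.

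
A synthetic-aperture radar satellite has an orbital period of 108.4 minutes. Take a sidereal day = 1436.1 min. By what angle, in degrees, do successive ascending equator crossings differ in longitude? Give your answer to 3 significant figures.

T = 108.4 min = 6504.0 s.
During one orbit Earth rotates (6504.0 / 86166) × 360° = 27.17°.

27.2°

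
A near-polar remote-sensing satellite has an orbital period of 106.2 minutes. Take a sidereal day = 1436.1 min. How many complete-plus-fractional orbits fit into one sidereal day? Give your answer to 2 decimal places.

T = 106.2 min = 6372.0 s.
Orbits per sidereal day = 86166 / 6372.0 = 13.523.

13.52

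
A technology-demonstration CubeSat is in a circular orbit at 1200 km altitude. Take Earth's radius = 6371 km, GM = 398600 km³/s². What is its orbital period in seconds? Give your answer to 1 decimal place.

Semi-major axis a = 6371 + 1200 = 7571 km. Period T = 2π√(a³/μ) = 2π√(7571³/398600) = 6556.0 s = 109.27 min.

6556.0 seconds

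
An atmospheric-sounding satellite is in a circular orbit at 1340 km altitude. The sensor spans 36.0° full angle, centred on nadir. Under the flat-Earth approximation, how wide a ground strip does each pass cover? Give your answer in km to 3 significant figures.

Half-angle = 36.0°/2 = 18°.
Swath width ≈ 2h·tan(θ/2) = 2 × 1340 × tan(18°) = 870.8 km.

871 km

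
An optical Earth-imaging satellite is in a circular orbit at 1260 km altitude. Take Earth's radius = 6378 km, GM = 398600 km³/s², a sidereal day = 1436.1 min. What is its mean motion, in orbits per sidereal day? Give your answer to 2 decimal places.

Semi-major axis a = 6378 + 1260 = 7638 km. Period T = 2π√(a³/μ) = 2π√(7638³/398600) = 6643.3 s = 110.72 min.
Orbits per sidereal day = 86166 / 6643.3 = 12.970.

12.97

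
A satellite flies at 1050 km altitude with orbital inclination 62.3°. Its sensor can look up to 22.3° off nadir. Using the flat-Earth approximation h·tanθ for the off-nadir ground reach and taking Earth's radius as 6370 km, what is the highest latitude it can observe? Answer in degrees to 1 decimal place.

For a prograde orbit the ground track reaches latitude ±i = ±62.3°.
Sensor half-swath on the ground ≈ 1050·tan(22.3°) = 431 km = 3.87° of latitude.
Maximum observable latitude ≈ 62.3 + 3.87 = 66.2°.

66.2°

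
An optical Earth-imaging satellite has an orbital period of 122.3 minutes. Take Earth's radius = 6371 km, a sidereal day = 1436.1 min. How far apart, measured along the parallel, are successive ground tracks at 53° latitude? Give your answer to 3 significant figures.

T = 122.3 min = 7338.0 s.
Node shift per orbit = (7338.0/86166) × 360° = 30.66°.
Equatorial spacing = 30.66 × 111.2 km/° = 3409 km.
At 53° latitude, spacing = 3409 × cos(53°) = 2052 km.

2050 km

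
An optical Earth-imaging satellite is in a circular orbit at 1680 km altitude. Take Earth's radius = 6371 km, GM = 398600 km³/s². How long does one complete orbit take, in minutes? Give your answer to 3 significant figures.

Semi-major axis a = 6371 + 1680 = 8051 km. Period T = 2π√(a³/μ) = 2π√(8051³/398600) = 7189.3 s = 119.82 min.

120 min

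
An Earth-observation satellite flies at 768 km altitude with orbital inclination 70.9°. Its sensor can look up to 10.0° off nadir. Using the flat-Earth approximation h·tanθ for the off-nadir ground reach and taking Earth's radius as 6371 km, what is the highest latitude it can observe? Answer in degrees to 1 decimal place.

For a prograde orbit the ground track reaches latitude ±i = ±70.9°.
Sensor half-swath on the ground ≈ 768·tan(10.0°) = 135 km = 1.22° of latitude.
Maximum observable latitude ≈ 70.9 + 1.22 = 72.1°.

72.1°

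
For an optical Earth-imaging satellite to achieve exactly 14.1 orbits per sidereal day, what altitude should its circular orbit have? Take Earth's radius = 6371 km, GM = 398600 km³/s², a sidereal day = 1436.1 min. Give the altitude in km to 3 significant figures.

Required period T = 86166 / 14.1 = 6111.1 s.
From T = 2π√(a³/μ): a = (μ T²/4π²)^(1/3) = (398600 × 6111.1² / 4π²)^(1/3) = 7224 km.
Altitude h = a − R = 7224 − 6371 = 853 km.

853 km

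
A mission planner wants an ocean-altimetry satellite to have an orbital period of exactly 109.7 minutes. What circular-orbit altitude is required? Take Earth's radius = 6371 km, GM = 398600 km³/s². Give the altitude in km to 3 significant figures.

T = 109.7 min = 6582.0 s.
From T = 2π√(a³/μ): a = (μ T²/4π²)^(1/3) = (398600 × 6582.0² / 4π²)^(1/3) = 7591 km.
Altitude h = a − R = 7591 − 6371 = 1220 km.

1220 km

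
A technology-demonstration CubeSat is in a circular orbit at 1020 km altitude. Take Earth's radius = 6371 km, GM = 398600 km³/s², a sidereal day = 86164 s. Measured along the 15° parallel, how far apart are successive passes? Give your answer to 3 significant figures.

Semi-major axis a = 6371 + 1020 = 7391 km. Period T = 2π√(a³/μ) = 2π√(7391³/398600) = 6323.6 s = 105.39 min.
Node shift per orbit = (6323.6/86164) × 360° = 26.42°.
Equatorial spacing = 26.42 × 111.2 km/° = 2938 km.
At 15° latitude, spacing = 2938 × cos(15°) = 2838 km.

2840 km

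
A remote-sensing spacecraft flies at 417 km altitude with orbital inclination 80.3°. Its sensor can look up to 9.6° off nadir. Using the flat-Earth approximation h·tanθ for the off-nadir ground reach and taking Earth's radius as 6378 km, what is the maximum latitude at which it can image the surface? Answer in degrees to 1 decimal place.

80.9°

For a prograde orbit the ground track reaches latitude ±i = ±80.3°.
Sensor half-swath on the ground ≈ 417·tan(9.6°) = 71 km = 0.63° of latitude.
Maximum observable latitude ≈ 80.3 + 0.63 = 80.9°.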